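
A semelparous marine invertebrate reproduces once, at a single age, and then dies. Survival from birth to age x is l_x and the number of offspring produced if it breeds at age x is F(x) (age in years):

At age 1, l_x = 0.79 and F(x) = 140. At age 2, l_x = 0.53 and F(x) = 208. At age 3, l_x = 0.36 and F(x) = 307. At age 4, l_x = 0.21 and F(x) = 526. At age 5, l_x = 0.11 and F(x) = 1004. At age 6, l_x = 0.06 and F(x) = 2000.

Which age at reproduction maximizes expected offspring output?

Expected offspring if breeding at age x = l_x × F(x):
  age 1: 0.79 × 140 = 110.600
  age 2: 0.53 × 208 = 110.240
  age 3: 0.36 × 307 = 110.520
  age 4: 0.21 × 526 = 110.460
  age 5: 0.11 × 1004 = 110.440
  age 6: 0.06 × 2000 = 120.000
Maximum at age 6 (120.000).

6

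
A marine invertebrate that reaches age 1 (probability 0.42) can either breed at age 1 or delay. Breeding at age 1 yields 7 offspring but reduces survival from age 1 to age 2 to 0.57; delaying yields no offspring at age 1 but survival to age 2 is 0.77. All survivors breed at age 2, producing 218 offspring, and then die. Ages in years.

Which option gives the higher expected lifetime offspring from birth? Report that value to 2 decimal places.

breed at age 1: R₀ = 0.42 × (7 + 0.57 × 218) = 0.42 × 131.2600 = 55.1292
delay to age 2: R₀ = 0.42 × (0.77 × 218) = 0.42 × 167.8600 = 70.5012
Higher: delay to age 2 (70.5012).

70.50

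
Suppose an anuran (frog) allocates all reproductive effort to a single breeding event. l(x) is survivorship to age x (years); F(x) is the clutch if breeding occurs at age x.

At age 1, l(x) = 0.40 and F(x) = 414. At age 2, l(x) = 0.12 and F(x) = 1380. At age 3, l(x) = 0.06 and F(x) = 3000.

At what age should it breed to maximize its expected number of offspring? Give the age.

Expected offspring if breeding at age x = l(x) × F(x):
  age 1: 0.40 × 414 = 165.600
  age 2: 0.12 × 1380 = 165.600
  age 3: 0.06 × 3000 = 180.000
Maximum at age 3 (180.000).

3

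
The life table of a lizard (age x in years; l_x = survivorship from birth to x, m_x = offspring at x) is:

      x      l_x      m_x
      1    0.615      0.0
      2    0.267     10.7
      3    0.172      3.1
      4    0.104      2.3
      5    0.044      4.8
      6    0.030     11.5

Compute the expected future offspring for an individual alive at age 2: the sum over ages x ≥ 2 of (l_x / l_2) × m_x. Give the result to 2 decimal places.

l_2 = 0.267. Conditional survival from age 2 to x is l_x / l_2.
  x=2: (0.267/0.267) × 10.7 = 10.7000
  x=3: (0.172/0.267) × 3.1 = 1.9970
  x=4: (0.104/0.267) × 2.3 = 0.8959
  x=5: (0.044/0.267) × 4.8 = 0.7910
  x=6: (0.030/0.267) × 11.5 = 1.2921
Sum = 10.7000 + 1.9970 + 0.8959 + 0.7910 + 1.2921 = 15.6760

15.68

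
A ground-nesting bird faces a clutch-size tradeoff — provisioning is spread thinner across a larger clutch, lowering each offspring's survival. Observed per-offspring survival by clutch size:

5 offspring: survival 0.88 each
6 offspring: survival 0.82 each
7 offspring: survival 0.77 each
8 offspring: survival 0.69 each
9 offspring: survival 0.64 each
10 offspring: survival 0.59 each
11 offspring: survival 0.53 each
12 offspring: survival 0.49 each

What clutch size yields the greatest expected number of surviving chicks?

10

Expected surviving chicks = c × s(c):
  c=5: 5 × 0.88 = 4.400
  c=6: 6 × 0.82 = 4.920
  c=7: 7 × 0.77 = 5.390
  c=8: 8 × 0.69 = 5.520
  c=9: 9 × 0.64 = 5.760
  c=10: 10 × 0.59 = 5.900
  c=11: 11 × 0.53 = 5.830
  c=12: 12 × 0.49 = 5.880
Maximum at c = 10 (5.900 surviving chicks).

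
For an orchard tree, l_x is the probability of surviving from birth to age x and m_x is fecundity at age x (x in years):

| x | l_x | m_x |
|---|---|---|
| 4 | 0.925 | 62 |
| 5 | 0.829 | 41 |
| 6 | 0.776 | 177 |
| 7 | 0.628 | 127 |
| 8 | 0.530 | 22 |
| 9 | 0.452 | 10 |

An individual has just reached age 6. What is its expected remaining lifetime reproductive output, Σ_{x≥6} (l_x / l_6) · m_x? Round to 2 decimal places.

l_6 = 0.776. Conditional survival from age 6 to x is l_x / l_6.
  x=6: (0.776/0.776) × 177 = 177.0000
  x=7: (0.628/0.776) × 127 = 102.7784
  x=8: (0.530/0.776) × 22 = 15.0258
  x=9: (0.452/0.776) × 10 = 5.8247
Sum = 177.0000 + 102.7784 + 15.0258 + 5.8247 = 300.6289

300.63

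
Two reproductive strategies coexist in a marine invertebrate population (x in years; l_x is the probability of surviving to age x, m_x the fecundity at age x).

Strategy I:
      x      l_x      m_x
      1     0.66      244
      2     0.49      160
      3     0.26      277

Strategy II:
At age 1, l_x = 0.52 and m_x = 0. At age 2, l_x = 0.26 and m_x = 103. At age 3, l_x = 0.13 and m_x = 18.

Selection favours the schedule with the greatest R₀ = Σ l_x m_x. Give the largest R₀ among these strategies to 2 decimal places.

311.46

Strategy I: R₀ = 0.66×244 + 0.49×160 + 0.26×277 = 311.4600
Strategy II: R₀ = 0.52×0 + 0.26×103 + 0.13×18 = 29.1200
Highest R₀: strategy I with 311.4600.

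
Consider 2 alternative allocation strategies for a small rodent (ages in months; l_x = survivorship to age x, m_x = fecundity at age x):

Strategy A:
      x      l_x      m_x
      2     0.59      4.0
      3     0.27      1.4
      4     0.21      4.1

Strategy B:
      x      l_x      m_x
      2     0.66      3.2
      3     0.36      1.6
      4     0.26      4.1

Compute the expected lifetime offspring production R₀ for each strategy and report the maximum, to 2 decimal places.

Strategy A: R₀ = 0.59×4.0 + 0.27×1.4 + 0.21×4.1 = 3.5990
Strategy B: R₀ = 0.66×3.2 + 0.36×1.6 + 0.26×4.1 = 3.7540
Highest R₀: strategy B with 3.7540.

3.75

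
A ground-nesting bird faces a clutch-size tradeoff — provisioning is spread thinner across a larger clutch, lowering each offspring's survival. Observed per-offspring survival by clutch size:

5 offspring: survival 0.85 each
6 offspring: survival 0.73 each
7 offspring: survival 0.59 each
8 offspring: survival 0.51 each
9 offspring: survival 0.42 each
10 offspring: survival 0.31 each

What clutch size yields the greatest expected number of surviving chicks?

Expected surviving chicks = c × s(c):
  c=5: 5 × 0.85 = 4.250
  c=6: 6 × 0.73 = 4.380
  c=7: 7 × 0.59 = 4.130
  c=8: 8 × 0.51 = 4.080
  c=9: 9 × 0.42 = 3.780
  c=10: 10 × 0.31 = 3.100
Maximum at c = 6 (4.380 surviving chicks).

6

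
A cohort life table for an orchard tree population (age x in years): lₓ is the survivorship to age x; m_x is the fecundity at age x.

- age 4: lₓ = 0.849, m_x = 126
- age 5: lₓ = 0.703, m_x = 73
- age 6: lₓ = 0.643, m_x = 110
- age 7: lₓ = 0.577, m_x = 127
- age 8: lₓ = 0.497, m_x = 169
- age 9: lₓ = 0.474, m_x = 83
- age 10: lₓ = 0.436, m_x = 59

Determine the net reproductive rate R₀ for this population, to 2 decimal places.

R₀ = Σ lₓ m_x:
  age 4: 0.849 × 126 = 106.9740
  age 5: 0.703 × 73 = 51.3190
  age 6: 0.643 × 110 = 70.7300
  age 7: 0.577 × 127 = 73.2790
  age 8: 0.497 × 169 = 83.9930
  age 9: 0.474 × 83 = 39.3420
  age 10: 0.436 × 59 = 25.7240
R₀ = 106.9740 + 51.3190 + 70.7300 + 73.2790 + 83.9930 + 39.3420 + 25.7240 = 451.3610

451.36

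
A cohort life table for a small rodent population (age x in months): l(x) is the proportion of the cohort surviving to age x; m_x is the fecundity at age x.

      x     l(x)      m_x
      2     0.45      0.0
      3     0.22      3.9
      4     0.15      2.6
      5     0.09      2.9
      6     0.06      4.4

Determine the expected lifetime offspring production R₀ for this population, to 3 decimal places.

1.773

R₀ = Σ l(x) m_x:
  age 2: 0.45 × 0.0 = 0.0000
  age 3: 0.22 × 3.9 = 0.8580
  age 4: 0.15 × 2.6 = 0.3900
  age 5: 0.09 × 2.9 = 0.2610
  age 6: 0.06 × 4.4 = 0.2640
R₀ = 0.0000 + 0.8580 + 0.3900 + 0.2610 + 0.2640 = 1.7730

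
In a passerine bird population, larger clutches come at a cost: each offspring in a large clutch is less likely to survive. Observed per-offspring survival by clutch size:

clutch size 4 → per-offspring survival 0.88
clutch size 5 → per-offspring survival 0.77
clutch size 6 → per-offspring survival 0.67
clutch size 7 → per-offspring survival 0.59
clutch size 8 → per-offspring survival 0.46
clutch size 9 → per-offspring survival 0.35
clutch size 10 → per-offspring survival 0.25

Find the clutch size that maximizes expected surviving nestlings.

Expected surviving nestlings = c × s(c):
  c=4: 4 × 0.88 = 3.520
  c=5: 5 × 0.77 = 3.850
  c=6: 6 × 0.67 = 4.020
  c=7: 7 × 0.59 = 4.130
  c=8: 8 × 0.46 = 3.680
  c=9: 9 × 0.35 = 3.150
  c=10: 10 × 0.25 = 2.500
Maximum at c = 7 (4.130 surviving nestlings).

7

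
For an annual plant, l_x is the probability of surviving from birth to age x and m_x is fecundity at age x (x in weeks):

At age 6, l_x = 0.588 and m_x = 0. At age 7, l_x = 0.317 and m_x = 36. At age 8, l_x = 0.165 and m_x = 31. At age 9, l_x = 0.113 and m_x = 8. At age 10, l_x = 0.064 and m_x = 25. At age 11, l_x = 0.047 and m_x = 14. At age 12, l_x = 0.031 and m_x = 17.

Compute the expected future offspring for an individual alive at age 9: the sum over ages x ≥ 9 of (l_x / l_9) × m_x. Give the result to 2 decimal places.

32.65

l_9 = 0.113. Conditional survival from age 9 to x is l_x / l_9.
  x=9: (0.113/0.113) × 8 = 8.0000
  x=10: (0.064/0.113) × 25 = 14.1593
  x=11: (0.047/0.113) × 14 = 5.8230
  x=12: (0.031/0.113) × 17 = 4.6637
Sum = 8.0000 + 14.1593 + 5.8230 + 4.6637 = 32.6460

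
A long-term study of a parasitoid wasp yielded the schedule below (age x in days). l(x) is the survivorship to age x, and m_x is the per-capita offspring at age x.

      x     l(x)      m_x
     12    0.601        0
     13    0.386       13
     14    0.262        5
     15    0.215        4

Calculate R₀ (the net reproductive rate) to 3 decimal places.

7.188

R₀ = Σ l(x) m_x:
  age 12: 0.601 × 0 = 0.0000
  age 13: 0.386 × 13 = 5.0180
  age 14: 0.262 × 5 = 1.3100
  age 15: 0.215 × 4 = 0.8600
R₀ = 0.0000 + 5.0180 + 1.3100 + 0.8600 = 7.1880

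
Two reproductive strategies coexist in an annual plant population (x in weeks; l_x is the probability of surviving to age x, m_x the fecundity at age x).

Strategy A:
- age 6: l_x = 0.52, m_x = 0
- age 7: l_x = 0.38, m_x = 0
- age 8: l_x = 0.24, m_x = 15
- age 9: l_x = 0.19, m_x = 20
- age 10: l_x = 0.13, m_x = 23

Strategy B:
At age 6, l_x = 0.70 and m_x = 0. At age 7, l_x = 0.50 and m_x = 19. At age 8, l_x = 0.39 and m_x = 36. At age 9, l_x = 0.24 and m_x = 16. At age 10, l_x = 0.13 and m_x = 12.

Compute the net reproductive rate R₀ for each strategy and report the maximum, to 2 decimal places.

Strategy A: R₀ = 0.52×0 + 0.38×0 + 0.24×15 + 0.19×20 + 0.13×23 = 10.3900
Strategy B: R₀ = 0.70×0 + 0.50×19 + 0.39×36 + 0.24×16 + 0.13×12 = 28.9400
Highest R₀: strategy B with 28.9400.

28.94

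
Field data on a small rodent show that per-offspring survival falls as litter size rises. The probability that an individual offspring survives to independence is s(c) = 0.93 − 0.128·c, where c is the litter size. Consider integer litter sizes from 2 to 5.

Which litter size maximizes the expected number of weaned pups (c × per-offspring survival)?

Expected weaned pups = c × s(c):
  c=2: 2 × 0.674 = 1.348
  c=3: 3 × 0.546 = 1.638
  c=4: 4 × 0.418 = 1.672
  c=5: 5 × 0.290 = 1.450
Maximum at c = 4 (1.672 weaned pups).

4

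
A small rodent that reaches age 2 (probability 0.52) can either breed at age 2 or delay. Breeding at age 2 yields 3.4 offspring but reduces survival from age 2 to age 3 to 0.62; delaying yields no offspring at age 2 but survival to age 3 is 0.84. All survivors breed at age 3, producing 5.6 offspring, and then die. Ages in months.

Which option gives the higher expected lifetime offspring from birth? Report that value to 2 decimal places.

3.57

breed at age 2: R₀ = 0.52 × (3.4 + 0.62 × 5.6) = 0.52 × 6.8720 = 3.5734
delay to age 3: R₀ = 0.52 × (0.84 × 5.6) = 0.52 × 4.7040 = 2.4461
Higher: breed at age 2 (3.5734).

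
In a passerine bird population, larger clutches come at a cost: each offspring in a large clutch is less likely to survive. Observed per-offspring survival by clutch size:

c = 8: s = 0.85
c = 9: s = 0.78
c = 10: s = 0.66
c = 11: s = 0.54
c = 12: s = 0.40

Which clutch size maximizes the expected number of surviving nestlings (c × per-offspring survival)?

9

Expected surviving nestlings = c × s(c):
  c=8: 8 × 0.85 = 6.800
  c=9: 9 × 0.78 = 7.020
  c=10: 10 × 0.66 = 6.600
  c=11: 11 × 0.54 = 5.940
  c=12: 12 × 0.40 = 4.800
Maximum at c = 9 (7.020 surviving nestlings).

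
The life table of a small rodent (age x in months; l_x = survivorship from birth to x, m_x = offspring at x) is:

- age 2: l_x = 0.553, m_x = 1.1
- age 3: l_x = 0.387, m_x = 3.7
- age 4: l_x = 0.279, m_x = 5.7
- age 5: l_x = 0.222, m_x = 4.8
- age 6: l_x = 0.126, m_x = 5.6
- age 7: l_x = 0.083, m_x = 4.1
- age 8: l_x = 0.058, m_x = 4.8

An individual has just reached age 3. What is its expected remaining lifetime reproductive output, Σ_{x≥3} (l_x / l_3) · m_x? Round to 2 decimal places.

13.98

l_3 = 0.387. Conditional survival from age 3 to x is l_x / l_3.
  x=3: (0.387/0.387) × 3.7 = 3.7000
  x=4: (0.279/0.387) × 5.7 = 4.1093
  x=5: (0.222/0.387) × 4.8 = 2.7535
  x=6: (0.126/0.387) × 5.6 = 1.8233
  x=7: (0.083/0.387) × 4.1 = 0.8793
  x=8: (0.058/0.387) × 4.8 = 0.7194
Sum = 3.7000 + 4.1093 + 2.7535 + 1.8233 + 0.8793 + 0.7194 = 13.9848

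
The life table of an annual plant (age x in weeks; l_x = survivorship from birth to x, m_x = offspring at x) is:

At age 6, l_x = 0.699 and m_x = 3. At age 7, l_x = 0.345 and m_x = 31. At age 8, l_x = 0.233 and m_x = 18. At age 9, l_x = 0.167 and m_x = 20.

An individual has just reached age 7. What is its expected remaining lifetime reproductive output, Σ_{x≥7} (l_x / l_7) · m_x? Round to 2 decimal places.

l_7 = 0.345. Conditional survival from age 7 to x is l_x / l_7.
  x=7: (0.345/0.345) × 31 = 31.0000
  x=8: (0.233/0.345) × 18 = 12.1565
  x=9: (0.167/0.345) × 20 = 9.6812
Sum = 31.0000 + 12.1565 + 9.6812 = 52.8377

52.84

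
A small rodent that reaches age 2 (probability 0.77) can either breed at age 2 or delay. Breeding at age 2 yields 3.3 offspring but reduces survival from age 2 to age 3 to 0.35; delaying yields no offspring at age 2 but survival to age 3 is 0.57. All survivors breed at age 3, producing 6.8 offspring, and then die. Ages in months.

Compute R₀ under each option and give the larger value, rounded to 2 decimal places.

4.37

breed at age 2: R₀ = 0.77 × (3.3 + 0.35 × 6.8) = 0.77 × 5.6800 = 4.3736
delay to age 3: R₀ = 0.77 × (0.57 × 6.8) = 0.77 × 3.8760 = 2.9845
Higher: breed at age 2 (4.3736).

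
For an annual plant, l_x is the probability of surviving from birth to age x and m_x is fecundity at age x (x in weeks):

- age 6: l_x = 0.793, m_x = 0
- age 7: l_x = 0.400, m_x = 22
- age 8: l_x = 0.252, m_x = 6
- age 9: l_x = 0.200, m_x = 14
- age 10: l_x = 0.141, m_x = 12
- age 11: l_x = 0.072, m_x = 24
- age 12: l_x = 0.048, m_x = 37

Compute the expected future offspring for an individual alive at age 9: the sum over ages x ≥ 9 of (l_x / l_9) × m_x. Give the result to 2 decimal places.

l_9 = 0.200. Conditional survival from age 9 to x is l_x / l_9.
  x=9: (0.200/0.200) × 14 = 14.0000
  x=10: (0.141/0.200) × 12 = 8.4600
  x=11: (0.072/0.200) × 24 = 8.6400
  x=12: (0.048/0.200) × 37 = 8.8800
Sum = 14.0000 + 8.4600 + 8.6400 + 8.8800 = 39.9800

39.98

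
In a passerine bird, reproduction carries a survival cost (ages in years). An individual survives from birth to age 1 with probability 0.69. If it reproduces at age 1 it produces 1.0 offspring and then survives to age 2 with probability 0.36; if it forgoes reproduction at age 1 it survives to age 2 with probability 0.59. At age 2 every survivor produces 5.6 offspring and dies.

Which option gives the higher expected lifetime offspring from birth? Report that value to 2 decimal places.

breed at age 1: R₀ = 0.69 × (1.0 + 0.36 × 5.6) = 0.69 × 3.0160 = 2.0810
delay to age 2: R₀ = 0.69 × (0.59 × 5.6) = 0.69 × 3.3040 = 2.2798
Higher: delay to age 2 (2.2798).

2.28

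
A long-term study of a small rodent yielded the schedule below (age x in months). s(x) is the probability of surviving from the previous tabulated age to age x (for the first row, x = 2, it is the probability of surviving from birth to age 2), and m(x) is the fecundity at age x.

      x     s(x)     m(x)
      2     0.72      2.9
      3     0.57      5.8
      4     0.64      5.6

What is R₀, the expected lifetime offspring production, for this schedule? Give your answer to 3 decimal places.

5.939

Survivorship from birth: l_x = s_2·s_3·…·s_x.
  l_2 = 0.72000
  l_3 = 0.41040
  l_4 = 0.26266
R₀ = Σ l_x m(x):
  age 2: 0.72000 × 2.9 = 2.0880
  age 3: 0.41040 × 5.8 = 2.3803
  age 4: 0.26266 × 5.6 = 1.4709
R₀ = 2.0880 + 2.3803 + 1.4709 = 5.9392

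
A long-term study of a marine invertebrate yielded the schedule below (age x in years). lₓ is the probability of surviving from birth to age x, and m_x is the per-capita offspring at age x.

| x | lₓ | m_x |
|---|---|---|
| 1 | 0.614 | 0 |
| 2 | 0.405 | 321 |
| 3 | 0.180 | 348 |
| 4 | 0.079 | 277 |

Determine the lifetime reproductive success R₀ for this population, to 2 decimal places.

R₀ = Σ lₓ m_x:
  age 1: 0.614 × 0 = 0.0000
  age 2: 0.405 × 321 = 130.0050
  age 3: 0.180 × 348 = 62.6400
  age 4: 0.079 × 277 = 21.8830
R₀ = 0.0000 + 130.0050 + 62.6400 + 21.8830 = 214.5280

214.53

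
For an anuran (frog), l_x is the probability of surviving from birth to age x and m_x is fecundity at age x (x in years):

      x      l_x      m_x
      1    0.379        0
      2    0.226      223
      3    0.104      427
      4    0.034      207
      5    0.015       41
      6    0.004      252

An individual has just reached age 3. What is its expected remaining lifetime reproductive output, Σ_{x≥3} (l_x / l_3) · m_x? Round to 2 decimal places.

510.28

l_3 = 0.104. Conditional survival from age 3 to x is l_x / l_3.
  x=3: (0.104/0.104) × 427 = 427.0000
  x=4: (0.034/0.104) × 207 = 67.6731
  x=5: (0.015/0.104) × 41 = 5.9135
  x=6: (0.004/0.104) × 252 = 9.6923
Sum = 427.0000 + 67.6731 + 5.9135 + 9.6923 = 510.2788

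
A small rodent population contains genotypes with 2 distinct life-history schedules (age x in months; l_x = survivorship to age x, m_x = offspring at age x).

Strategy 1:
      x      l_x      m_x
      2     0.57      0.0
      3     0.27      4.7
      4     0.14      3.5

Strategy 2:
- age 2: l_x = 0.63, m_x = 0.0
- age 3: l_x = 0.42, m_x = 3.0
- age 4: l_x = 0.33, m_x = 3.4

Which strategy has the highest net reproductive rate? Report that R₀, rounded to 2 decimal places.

Strategy 1: R₀ = 0.57×0.0 + 0.27×4.7 + 0.14×3.5 = 1.7590
Strategy 2: R₀ = 0.63×0.0 + 0.42×3.0 + 0.33×3.4 = 2.3820
Highest R₀: strategy 2 with 2.3820.

2.38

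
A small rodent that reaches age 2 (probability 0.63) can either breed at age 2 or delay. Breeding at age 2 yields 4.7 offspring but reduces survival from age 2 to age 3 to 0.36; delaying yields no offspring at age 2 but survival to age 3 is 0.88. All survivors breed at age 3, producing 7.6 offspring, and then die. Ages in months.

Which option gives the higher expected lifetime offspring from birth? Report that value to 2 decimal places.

4.68

breed at age 2: R₀ = 0.63 × (4.7 + 0.36 × 7.6) = 0.63 × 7.4360 = 4.6847
delay to age 3: R₀ = 0.63 × (0.88 × 7.6) = 0.63 × 6.6880 = 4.2134
Higher: breed at age 2 (4.6847).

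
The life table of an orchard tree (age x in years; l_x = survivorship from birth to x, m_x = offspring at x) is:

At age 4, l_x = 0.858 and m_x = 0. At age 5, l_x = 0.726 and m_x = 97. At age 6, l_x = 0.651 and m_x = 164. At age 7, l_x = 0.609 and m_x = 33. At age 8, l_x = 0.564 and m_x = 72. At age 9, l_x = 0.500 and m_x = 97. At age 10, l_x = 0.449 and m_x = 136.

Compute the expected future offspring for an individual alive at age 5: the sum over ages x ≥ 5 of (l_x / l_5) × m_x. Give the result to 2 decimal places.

l_5 = 0.726. Conditional survival from age 5 to x is l_x / l_5.
  x=5: (0.726/0.726) × 97 = 97.0000
  x=6: (0.651/0.726) × 164 = 147.0579
  x=7: (0.609/0.726) × 33 = 27.6818
  x=8: (0.564/0.726) × 72 = 55.9339
  x=9: (0.500/0.726) × 97 = 66.8044
  x=10: (0.449/0.726) × 136 = 84.1102
Sum = 97.0000 + 147.0579 + 27.6818 + 55.9339 + 66.8044 + 84.1102 = 478.5882

478.59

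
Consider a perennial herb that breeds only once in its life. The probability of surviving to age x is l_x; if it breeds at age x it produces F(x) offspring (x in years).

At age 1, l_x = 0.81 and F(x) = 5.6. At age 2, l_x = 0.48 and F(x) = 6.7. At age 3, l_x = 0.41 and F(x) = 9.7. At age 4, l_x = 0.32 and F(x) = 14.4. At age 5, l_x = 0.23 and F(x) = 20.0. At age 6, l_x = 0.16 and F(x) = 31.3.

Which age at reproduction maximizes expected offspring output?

Expected offspring if breeding at age x = l_x × F(x):
  age 1: 0.81 × 5.6 = 4.536
  age 2: 0.48 × 6.7 = 3.216
  age 3: 0.41 × 9.7 = 3.977
  age 4: 0.32 × 14.4 = 4.608
  age 5: 0.23 × 20.0 = 4.600
  age 6: 0.16 × 31.3 = 5.008
Maximum at age 6 (5.008).

6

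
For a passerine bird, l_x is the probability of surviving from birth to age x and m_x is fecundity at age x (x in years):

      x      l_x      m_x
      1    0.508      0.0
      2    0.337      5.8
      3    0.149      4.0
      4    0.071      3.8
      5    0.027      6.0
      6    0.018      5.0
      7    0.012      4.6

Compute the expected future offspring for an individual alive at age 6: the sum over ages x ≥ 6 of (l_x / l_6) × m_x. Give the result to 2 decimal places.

l_6 = 0.018. Conditional survival from age 6 to x is l_x / l_6.
  x=6: (0.018/0.018) × 5.0 = 5.0000
  x=7: (0.012/0.018) × 4.6 = 3.0667
Sum = 5.0000 + 3.0667 = 8.0667

8.07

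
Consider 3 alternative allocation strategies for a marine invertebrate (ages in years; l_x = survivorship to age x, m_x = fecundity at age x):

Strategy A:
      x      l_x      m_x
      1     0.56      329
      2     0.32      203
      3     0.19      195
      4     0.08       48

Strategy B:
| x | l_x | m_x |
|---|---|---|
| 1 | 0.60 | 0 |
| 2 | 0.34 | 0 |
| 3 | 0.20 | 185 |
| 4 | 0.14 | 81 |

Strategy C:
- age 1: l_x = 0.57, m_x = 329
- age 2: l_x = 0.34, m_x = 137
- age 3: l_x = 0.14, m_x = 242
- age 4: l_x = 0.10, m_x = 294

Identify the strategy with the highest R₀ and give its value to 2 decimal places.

297.39

Strategy A: R₀ = 0.56×329 + 0.32×203 + 0.19×195 + 0.08×48 = 290.0900
Strategy B: R₀ = 0.60×0 + 0.34×0 + 0.20×185 + 0.14×81 = 48.3400
Strategy C: R₀ = 0.57×329 + 0.34×137 + 0.14×242 + 0.10×294 = 297.3900
Highest R₀: strategy C with 297.3900.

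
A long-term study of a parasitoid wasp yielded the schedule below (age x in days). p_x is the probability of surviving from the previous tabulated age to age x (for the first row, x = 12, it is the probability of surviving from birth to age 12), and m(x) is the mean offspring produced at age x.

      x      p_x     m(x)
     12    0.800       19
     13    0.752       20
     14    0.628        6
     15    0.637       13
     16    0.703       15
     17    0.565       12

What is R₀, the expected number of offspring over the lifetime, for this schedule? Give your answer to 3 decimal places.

Survivorship from birth: l_x = p_12·p_13·…·p_x.
  l_12 = 0.80000
  l_13 = 0.60160
  l_14 = 0.37780
  l_15 = 0.24066
  l_16 = 0.16919
  l_17 = 0.09559
R₀ = Σ l_x m(x):
  age 12: 0.80000 × 19 = 15.2000
  age 13: 0.60160 × 20 = 12.0320
  age 14: 0.37780 × 6 = 2.2668
  age 15: 0.24066 × 13 = 3.1286
  age 16: 0.16919 × 15 = 2.5379
  age 17: 0.09559 × 12 = 1.1471
R₀ = 15.2000 + 12.0320 + 2.2668 + 3.1286 + 2.5379 + 1.1471 = 36.3123

36.312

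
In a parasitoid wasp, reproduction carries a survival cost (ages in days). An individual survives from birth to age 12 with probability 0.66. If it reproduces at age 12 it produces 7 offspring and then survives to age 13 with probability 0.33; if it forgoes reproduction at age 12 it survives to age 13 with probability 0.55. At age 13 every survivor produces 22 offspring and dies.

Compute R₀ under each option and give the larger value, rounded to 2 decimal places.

breed at age 12: R₀ = 0.66 × (7 + 0.33 × 22) = 0.66 × 14.2600 = 9.4116
delay to age 13: R₀ = 0.66 × (0.55 × 22) = 0.66 × 12.1000 = 7.9860
Higher: breed at age 12 (9.4116).

9.41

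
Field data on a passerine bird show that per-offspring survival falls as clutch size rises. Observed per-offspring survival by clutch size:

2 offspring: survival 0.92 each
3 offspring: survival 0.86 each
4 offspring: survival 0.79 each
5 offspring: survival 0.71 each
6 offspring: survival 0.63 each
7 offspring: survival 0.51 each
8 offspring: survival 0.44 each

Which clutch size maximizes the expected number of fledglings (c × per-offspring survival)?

6

Expected fledglings = c × s(c):
  c=2: 2 × 0.92 = 1.840
  c=3: 3 × 0.86 = 2.580
  c=4: 4 × 0.79 = 3.160
  c=5: 5 × 0.71 = 3.550
  c=6: 6 × 0.63 = 3.780
  c=7: 7 × 0.51 = 3.570
  c=8: 8 × 0.44 = 3.520
Maximum at c = 6 (3.780 fledglings).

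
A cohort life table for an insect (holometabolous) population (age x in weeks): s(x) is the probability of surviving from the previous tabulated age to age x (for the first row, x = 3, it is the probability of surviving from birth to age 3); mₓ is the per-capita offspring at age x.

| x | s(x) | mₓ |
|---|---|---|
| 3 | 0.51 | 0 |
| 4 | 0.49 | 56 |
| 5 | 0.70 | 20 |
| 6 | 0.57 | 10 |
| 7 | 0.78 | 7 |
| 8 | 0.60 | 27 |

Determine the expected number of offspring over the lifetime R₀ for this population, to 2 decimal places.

20.29

Survivorship from birth: l_x = s_3·s_4·…·s_x.
  l_3 = 0.51000
  l_4 = 0.24990
  l_5 = 0.17493
  l_6 = 0.09971
  l_7 = 0.07777
  l_8 = 0.04666
R₀ = Σ l_x mₓ:
  age 3: 0.51000 × 0 = 0.0000
  age 4: 0.24990 × 56 = 13.9944
  age 5: 0.17493 × 20 = 3.4986
  age 6: 0.09971 × 10 = 0.9971
  age 7: 0.07777 × 7 = 0.5444
  age 8: 0.04666 × 27 = 1.2598
R₀ = 0.0000 + 13.9944 + 3.4986 + 0.9971 + 0.5444 + 1.2598 = 20.2943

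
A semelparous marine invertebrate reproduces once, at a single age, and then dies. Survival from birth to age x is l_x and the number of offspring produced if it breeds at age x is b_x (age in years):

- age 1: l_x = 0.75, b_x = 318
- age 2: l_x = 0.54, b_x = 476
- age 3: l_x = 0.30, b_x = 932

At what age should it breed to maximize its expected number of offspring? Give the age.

3

Expected offspring if breeding at age x = l_x × b_x:
  age 1: 0.75 × 318 = 238.500
  age 2: 0.54 × 476 = 257.040
  age 3: 0.30 × 932 = 279.600
Maximum at age 3 (279.600).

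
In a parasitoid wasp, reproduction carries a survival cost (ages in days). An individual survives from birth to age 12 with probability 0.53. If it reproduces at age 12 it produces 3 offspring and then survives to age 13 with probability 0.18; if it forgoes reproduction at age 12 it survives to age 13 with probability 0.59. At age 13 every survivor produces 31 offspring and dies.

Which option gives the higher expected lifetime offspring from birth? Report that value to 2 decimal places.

9.69

breed at age 12: R₀ = 0.53 × (3 + 0.18 × 31) = 0.53 × 8.5800 = 4.5474
delay to age 13: R₀ = 0.53 × (0.59 × 31) = 0.53 × 18.2900 = 9.6937
Higher: delay to age 13 (9.6937).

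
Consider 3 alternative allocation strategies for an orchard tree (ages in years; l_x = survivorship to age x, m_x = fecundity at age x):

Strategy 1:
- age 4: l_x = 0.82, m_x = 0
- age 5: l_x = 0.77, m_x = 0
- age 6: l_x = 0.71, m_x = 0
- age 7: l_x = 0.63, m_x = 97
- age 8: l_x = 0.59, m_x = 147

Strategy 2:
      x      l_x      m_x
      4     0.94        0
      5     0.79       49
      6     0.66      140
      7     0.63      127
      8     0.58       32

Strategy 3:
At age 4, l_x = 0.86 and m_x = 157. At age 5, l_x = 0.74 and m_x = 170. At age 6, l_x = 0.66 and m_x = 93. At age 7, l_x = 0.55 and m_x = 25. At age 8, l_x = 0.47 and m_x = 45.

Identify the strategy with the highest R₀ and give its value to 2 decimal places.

357.10

Strategy 1: R₀ = 0.82×0 + 0.77×0 + 0.71×0 + 0.63×97 + 0.59×147 = 147.8400
Strategy 2: R₀ = 0.94×0 + 0.79×49 + 0.66×140 + 0.63×127 + 0.58×32 = 229.6800
Strategy 3: R₀ = 0.86×157 + 0.74×170 + 0.66×93 + 0.55×25 + 0.47×45 = 357.1000
Highest R₀: strategy 3 with 357.1000.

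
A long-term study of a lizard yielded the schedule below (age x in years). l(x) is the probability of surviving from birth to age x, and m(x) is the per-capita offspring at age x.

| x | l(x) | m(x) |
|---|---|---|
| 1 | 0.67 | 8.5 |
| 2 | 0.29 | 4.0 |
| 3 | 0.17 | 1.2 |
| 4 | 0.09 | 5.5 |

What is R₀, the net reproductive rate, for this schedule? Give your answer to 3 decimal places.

7.554

R₀ = Σ l(x) m(x):
  age 1: 0.67 × 8.5 = 5.6950
  age 2: 0.29 × 4.0 = 1.1600
  age 3: 0.17 × 1.2 = 0.2040
  age 4: 0.09 × 5.5 = 0.4950
R₀ = 5.6950 + 1.1600 + 0.2040 + 0.4950 = 7.5540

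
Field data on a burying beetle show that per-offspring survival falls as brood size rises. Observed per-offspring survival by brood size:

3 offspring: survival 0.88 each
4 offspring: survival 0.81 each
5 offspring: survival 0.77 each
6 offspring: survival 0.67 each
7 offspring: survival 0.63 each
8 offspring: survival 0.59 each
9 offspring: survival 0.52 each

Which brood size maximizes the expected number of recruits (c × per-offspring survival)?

Expected recruits = c × s(c):
  c=3: 3 × 0.88 = 2.640
  c=4: 4 × 0.81 = 3.240
  c=5: 5 × 0.77 = 3.850
  c=6: 6 × 0.67 = 4.020
  c=7: 7 × 0.63 = 4.410
  c=8: 8 × 0.59 = 4.720
  c=9: 9 × 0.52 = 4.680
Maximum at c = 8 (4.720 recruits).

8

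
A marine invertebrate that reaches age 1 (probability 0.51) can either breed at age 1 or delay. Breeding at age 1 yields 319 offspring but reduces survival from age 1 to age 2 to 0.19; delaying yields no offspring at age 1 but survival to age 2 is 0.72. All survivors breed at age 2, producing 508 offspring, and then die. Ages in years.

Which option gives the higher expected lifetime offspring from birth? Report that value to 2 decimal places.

breed at age 1: R₀ = 0.51 × (319 + 0.19 × 508) = 0.51 × 415.5200 = 211.9152
delay to age 2: R₀ = 0.51 × (0.72 × 508) = 0.51 × 365.7600 = 186.5376
Higher: breed at age 1 (211.9152).

211.92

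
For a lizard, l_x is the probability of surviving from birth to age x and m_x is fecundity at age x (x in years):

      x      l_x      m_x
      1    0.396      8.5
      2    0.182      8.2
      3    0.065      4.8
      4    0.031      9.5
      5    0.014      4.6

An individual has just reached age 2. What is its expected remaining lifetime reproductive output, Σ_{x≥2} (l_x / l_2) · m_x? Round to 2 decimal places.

l_2 = 0.182. Conditional survival from age 2 to x is l_x / l_2.
  x=2: (0.182/0.182) × 8.2 = 8.2000
  x=3: (0.065/0.182) × 4.8 = 1.7143
  x=4: (0.031/0.182) × 9.5 = 1.6181
  x=5: (0.014/0.182) × 4.6 = 0.3538
Sum = 8.2000 + 1.7143 + 1.6181 + 0.3538 = 11.8863

11.89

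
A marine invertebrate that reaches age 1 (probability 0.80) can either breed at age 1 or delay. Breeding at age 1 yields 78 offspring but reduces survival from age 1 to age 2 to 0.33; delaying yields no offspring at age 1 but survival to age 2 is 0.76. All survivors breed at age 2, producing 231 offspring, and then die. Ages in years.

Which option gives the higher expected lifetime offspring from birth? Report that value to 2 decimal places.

breed at age 1: R₀ = 0.80 × (78 + 0.33 × 231) = 0.80 × 154.2300 = 123.3840
delay to age 2: R₀ = 0.80 × (0.76 × 231) = 0.80 × 175.5600 = 140.4480
Higher: delay to age 2 (140.4480).

140.45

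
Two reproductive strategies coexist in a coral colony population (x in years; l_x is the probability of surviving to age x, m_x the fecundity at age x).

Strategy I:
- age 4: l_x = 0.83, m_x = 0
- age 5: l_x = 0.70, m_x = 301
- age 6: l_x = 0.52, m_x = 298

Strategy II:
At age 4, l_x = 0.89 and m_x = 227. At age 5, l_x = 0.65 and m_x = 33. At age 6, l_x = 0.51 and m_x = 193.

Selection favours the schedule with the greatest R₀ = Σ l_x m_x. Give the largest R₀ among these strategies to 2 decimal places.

Strategy I: R₀ = 0.83×0 + 0.70×301 + 0.52×298 = 365.6600
Strategy II: R₀ = 0.89×227 + 0.65×33 + 0.51×193 = 321.9100
Highest R₀: strategy I with 365.6600.

365.66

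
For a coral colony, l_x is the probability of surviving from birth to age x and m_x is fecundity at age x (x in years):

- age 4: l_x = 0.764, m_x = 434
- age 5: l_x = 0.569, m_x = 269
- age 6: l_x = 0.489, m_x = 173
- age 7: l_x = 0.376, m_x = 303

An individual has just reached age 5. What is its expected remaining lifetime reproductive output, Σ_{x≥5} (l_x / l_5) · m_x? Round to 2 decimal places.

l_5 = 0.569. Conditional survival from age 5 to x is l_x / l_5.
  x=5: (0.569/0.569) × 269 = 269.0000
  x=6: (0.489/0.569) × 173 = 148.6766
  x=7: (0.376/0.569) × 303 = 200.2250
Sum = 269.0000 + 148.6766 + 200.2250 = 617.9016

617.90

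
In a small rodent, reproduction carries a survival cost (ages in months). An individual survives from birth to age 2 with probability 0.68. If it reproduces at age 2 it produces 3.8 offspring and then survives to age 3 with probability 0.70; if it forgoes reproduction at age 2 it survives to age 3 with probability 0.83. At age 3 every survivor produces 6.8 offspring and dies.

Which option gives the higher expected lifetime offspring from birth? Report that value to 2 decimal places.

breed at age 2: R₀ = 0.68 × (3.8 + 0.70 × 6.8) = 0.68 × 8.5600 = 5.8208
delay to age 3: R₀ = 0.68 × (0.83 × 6.8) = 0.68 × 5.6440 = 3.8379
Higher: breed at age 2 (5.8208).

5.82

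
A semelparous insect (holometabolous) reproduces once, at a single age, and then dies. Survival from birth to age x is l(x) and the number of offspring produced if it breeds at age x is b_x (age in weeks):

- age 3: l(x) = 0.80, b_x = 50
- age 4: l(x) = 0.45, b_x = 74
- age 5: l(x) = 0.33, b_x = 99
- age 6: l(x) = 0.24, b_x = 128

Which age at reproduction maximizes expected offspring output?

3

Expected offspring if breeding at age x = l(x) × b_x:
  age 3: 0.80 × 50 = 40.000
  age 4: 0.45 × 74 = 33.300
  age 5: 0.33 × 99 = 32.670
  age 6: 0.24 × 128 = 30.720
Maximum at age 3 (40.000).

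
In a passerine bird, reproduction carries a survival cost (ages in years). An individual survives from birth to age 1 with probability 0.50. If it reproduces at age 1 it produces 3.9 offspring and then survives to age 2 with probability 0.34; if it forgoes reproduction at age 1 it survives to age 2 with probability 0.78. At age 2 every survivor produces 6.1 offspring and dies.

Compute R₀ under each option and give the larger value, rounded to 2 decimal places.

2.99

breed at age 1: R₀ = 0.50 × (3.9 + 0.34 × 6.1) = 0.50 × 5.9740 = 2.9870
delay to age 2: R₀ = 0.50 × (0.78 × 6.1) = 0.50 × 4.7580 = 2.3790
Higher: breed at age 1 (2.9870).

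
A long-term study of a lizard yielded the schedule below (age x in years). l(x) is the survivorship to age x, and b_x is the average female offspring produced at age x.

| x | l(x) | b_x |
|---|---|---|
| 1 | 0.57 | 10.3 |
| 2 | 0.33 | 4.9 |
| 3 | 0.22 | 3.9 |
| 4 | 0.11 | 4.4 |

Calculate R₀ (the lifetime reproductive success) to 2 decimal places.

R₀ = Σ l(x) b_x:
  age 1: 0.57 × 10.3 = 5.8710
  age 2: 0.33 × 4.9 = 1.6170
  age 3: 0.22 × 3.9 = 0.8580
  age 4: 0.11 × 4.4 = 0.4840
R₀ = 5.8710 + 1.6170 + 0.8580 + 0.4840 = 8.8300

8.83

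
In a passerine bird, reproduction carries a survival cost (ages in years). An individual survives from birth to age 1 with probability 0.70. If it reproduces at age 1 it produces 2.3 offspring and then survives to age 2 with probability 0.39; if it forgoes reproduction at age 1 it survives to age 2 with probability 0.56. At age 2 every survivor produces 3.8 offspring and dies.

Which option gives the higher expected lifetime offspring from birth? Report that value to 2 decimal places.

2.65

breed at age 1: R₀ = 0.70 × (2.3 + 0.39 × 3.8) = 0.70 × 3.7820 = 2.6474
delay to age 2: R₀ = 0.70 × (0.56 × 3.8) = 0.70 × 2.1280 = 1.4896
Higher: breed at age 1 (2.6474).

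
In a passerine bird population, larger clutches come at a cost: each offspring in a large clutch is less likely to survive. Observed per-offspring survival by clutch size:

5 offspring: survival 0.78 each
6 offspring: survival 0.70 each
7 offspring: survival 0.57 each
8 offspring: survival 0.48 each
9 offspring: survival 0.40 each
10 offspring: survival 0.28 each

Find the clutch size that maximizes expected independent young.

6

Expected independent young = c × s(c):
  c=5: 5 × 0.78 = 3.900
  c=6: 6 × 0.70 = 4.200
  c=7: 7 × 0.57 = 3.990
  c=8: 8 × 0.48 = 3.840
  c=9: 9 × 0.40 = 3.600
  c=10: 10 × 0.28 = 2.800
Maximum at c = 6 (4.200 independent young).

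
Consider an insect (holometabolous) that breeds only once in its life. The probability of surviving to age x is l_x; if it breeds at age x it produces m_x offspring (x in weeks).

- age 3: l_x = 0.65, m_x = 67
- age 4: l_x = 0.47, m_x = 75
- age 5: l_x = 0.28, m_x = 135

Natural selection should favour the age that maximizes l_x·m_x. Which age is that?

Expected offspring if breeding at age x = l_x × m_x:
  age 3: 0.65 × 67 = 43.550
  age 4: 0.47 × 75 = 35.250
  age 5: 0.28 × 135 = 37.800
Maximum at age 3 (43.550).

3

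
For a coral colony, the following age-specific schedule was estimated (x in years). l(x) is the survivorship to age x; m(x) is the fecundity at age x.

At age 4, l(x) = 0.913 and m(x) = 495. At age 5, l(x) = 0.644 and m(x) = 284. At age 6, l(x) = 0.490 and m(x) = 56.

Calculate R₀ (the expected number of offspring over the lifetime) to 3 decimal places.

R₀ = Σ l(x) m(x):
  age 4: 0.913 × 495 = 451.9350
  age 5: 0.644 × 284 = 182.8960
  age 6: 0.490 × 56 = 27.4400
R₀ = 451.9350 + 182.8960 + 27.4400 = 662.2710

662.271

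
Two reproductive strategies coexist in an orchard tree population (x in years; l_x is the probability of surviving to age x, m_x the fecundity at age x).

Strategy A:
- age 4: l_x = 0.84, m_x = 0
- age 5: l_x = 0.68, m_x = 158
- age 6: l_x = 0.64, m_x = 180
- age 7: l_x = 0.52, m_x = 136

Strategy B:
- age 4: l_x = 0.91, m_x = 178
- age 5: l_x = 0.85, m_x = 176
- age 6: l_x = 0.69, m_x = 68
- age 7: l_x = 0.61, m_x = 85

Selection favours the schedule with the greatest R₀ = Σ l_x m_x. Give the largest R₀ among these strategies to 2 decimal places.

410.35

Strategy A: R₀ = 0.84×0 + 0.68×158 + 0.64×180 + 0.52×136 = 293.3600
Strategy B: R₀ = 0.91×178 + 0.85×176 + 0.69×68 + 0.61×85 = 410.3500
Highest R₀: strategy B with 410.3500.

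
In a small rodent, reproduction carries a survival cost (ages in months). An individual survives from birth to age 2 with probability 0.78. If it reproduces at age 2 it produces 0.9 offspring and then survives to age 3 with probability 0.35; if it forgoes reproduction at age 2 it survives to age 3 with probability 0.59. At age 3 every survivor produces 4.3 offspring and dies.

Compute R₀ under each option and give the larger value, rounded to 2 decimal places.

1.98

breed at age 2: R₀ = 0.78 × (0.9 + 0.35 × 4.3) = 0.78 × 2.4050 = 1.8759
delay to age 3: R₀ = 0.78 × (0.59 × 4.3) = 0.78 × 2.5370 = 1.9789
Higher: delay to age 3 (1.9789).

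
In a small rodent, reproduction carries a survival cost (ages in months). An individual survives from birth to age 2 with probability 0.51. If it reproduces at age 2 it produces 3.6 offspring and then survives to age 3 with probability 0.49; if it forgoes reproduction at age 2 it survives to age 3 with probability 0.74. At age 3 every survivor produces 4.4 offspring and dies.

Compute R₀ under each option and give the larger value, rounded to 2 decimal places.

2.94

breed at age 2: R₀ = 0.51 × (3.6 + 0.49 × 4.4) = 0.51 × 5.7560 = 2.9356
delay to age 3: R₀ = 0.51 × (0.74 × 4.4) = 0.51 × 3.2560 = 1.6606
Higher: breed at age 2 (2.9356).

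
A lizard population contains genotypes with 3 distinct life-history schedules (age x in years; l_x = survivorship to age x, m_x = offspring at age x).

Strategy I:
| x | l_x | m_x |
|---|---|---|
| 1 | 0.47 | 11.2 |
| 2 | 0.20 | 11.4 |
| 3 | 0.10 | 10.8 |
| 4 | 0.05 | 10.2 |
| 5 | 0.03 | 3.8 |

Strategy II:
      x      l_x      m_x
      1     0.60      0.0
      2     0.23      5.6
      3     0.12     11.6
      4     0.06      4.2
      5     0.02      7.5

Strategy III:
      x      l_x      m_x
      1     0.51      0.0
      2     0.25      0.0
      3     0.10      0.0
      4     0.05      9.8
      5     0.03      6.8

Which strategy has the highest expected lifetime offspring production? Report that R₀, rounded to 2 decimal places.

9.25

Strategy I: R₀ = 0.47×11.2 + 0.20×11.4 + 0.10×10.8 + 0.05×10.2 + 0.03×3.8 = 9.2480
Strategy II: R₀ = 0.60×0.0 + 0.23×5.6 + 0.12×11.6 + 0.06×4.2 + 0.02×7.5 = 3.0820
Strategy III: R₀ = 0.51×0.0 + 0.25×0.0 + 0.10×0.0 + 0.05×9.8 + 0.03×6.8 = 0.6940
Highest R₀: strategy I with 9.2480.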